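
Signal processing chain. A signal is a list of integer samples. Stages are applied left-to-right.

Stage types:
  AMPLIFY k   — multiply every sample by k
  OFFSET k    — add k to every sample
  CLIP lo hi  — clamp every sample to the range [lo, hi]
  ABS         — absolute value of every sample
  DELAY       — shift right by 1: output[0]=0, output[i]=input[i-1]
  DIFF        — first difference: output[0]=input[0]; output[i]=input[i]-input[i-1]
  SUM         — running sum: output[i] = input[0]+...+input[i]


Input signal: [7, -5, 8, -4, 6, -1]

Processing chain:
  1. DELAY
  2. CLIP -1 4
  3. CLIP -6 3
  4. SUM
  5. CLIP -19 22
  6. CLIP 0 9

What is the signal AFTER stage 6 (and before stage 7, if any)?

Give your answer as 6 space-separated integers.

Input: [7, -5, 8, -4, 6, -1]
Stage 1 (DELAY): [0, 7, -5, 8, -4, 6] = [0, 7, -5, 8, -4, 6] -> [0, 7, -5, 8, -4, 6]
Stage 2 (CLIP -1 4): clip(0,-1,4)=0, clip(7,-1,4)=4, clip(-5,-1,4)=-1, clip(8,-1,4)=4, clip(-4,-1,4)=-1, clip(6,-1,4)=4 -> [0, 4, -1, 4, -1, 4]
Stage 3 (CLIP -6 3): clip(0,-6,3)=0, clip(4,-6,3)=3, clip(-1,-6,3)=-1, clip(4,-6,3)=3, clip(-1,-6,3)=-1, clip(4,-6,3)=3 -> [0, 3, -1, 3, -1, 3]
Stage 4 (SUM): sum[0..0]=0, sum[0..1]=3, sum[0..2]=2, sum[0..3]=5, sum[0..4]=4, sum[0..5]=7 -> [0, 3, 2, 5, 4, 7]
Stage 5 (CLIP -19 22): clip(0,-19,22)=0, clip(3,-19,22)=3, clip(2,-19,22)=2, clip(5,-19,22)=5, clip(4,-19,22)=4, clip(7,-19,22)=7 -> [0, 3, 2, 5, 4, 7]
Stage 6 (CLIP 0 9): clip(0,0,9)=0, clip(3,0,9)=3, clip(2,0,9)=2, clip(5,0,9)=5, clip(4,0,9)=4, clip(7,0,9)=7 -> [0, 3, 2, 5, 4, 7]

Answer: 0 3 2 5 4 7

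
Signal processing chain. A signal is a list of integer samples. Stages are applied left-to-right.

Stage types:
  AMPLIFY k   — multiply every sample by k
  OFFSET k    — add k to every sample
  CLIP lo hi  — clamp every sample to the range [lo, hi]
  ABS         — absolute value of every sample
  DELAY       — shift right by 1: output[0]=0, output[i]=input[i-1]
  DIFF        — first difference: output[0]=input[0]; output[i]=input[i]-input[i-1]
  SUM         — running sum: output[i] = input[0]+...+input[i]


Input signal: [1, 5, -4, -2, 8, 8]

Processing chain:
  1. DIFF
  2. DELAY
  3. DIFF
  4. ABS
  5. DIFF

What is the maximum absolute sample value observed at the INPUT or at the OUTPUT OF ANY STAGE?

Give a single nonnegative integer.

Input: [1, 5, -4, -2, 8, 8] (max |s|=8)
Stage 1 (DIFF): s[0]=1, 5-1=4, -4-5=-9, -2--4=2, 8--2=10, 8-8=0 -> [1, 4, -9, 2, 10, 0] (max |s|=10)
Stage 2 (DELAY): [0, 1, 4, -9, 2, 10] = [0, 1, 4, -9, 2, 10] -> [0, 1, 4, -9, 2, 10] (max |s|=10)
Stage 3 (DIFF): s[0]=0, 1-0=1, 4-1=3, -9-4=-13, 2--9=11, 10-2=8 -> [0, 1, 3, -13, 11, 8] (max |s|=13)
Stage 4 (ABS): |0|=0, |1|=1, |3|=3, |-13|=13, |11|=11, |8|=8 -> [0, 1, 3, 13, 11, 8] (max |s|=13)
Stage 5 (DIFF): s[0]=0, 1-0=1, 3-1=2, 13-3=10, 11-13=-2, 8-11=-3 -> [0, 1, 2, 10, -2, -3] (max |s|=10)
Overall max amplitude: 13

Answer: 13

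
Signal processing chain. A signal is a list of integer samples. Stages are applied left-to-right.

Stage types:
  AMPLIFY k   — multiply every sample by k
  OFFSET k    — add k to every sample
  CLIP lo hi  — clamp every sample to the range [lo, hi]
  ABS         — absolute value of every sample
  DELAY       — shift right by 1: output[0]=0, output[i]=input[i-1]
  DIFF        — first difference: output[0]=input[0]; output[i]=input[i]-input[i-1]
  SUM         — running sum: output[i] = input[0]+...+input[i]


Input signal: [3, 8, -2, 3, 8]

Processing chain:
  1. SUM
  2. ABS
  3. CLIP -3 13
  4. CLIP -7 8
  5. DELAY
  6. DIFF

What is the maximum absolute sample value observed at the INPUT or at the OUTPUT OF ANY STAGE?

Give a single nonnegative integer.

Input: [3, 8, -2, 3, 8] (max |s|=8)
Stage 1 (SUM): sum[0..0]=3, sum[0..1]=11, sum[0..2]=9, sum[0..3]=12, sum[0..4]=20 -> [3, 11, 9, 12, 20] (max |s|=20)
Stage 2 (ABS): |3|=3, |11|=11, |9|=9, |12|=12, |20|=20 -> [3, 11, 9, 12, 20] (max |s|=20)
Stage 3 (CLIP -3 13): clip(3,-3,13)=3, clip(11,-3,13)=11, clip(9,-3,13)=9, clip(12,-3,13)=12, clip(20,-3,13)=13 -> [3, 11, 9, 12, 13] (max |s|=13)
Stage 4 (CLIP -7 8): clip(3,-7,8)=3, clip(11,-7,8)=8, clip(9,-7,8)=8, clip(12,-7,8)=8, clip(13,-7,8)=8 -> [3, 8, 8, 8, 8] (max |s|=8)
Stage 5 (DELAY): [0, 3, 8, 8, 8] = [0, 3, 8, 8, 8] -> [0, 3, 8, 8, 8] (max |s|=8)
Stage 6 (DIFF): s[0]=0, 3-0=3, 8-3=5, 8-8=0, 8-8=0 -> [0, 3, 5, 0, 0] (max |s|=5)
Overall max amplitude: 20

Answer: 20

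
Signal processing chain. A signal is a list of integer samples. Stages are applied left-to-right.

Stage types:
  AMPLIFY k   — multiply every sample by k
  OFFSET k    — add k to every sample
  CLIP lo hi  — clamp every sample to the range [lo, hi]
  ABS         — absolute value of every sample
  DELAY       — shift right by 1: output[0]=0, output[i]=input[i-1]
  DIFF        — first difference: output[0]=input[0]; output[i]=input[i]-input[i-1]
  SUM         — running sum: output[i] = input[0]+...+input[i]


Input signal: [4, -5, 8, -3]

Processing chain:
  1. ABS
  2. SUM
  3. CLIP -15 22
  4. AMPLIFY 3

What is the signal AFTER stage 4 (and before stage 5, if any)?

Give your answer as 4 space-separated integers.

Input: [4, -5, 8, -3]
Stage 1 (ABS): |4|=4, |-5|=5, |8|=8, |-3|=3 -> [4, 5, 8, 3]
Stage 2 (SUM): sum[0..0]=4, sum[0..1]=9, sum[0..2]=17, sum[0..3]=20 -> [4, 9, 17, 20]
Stage 3 (CLIP -15 22): clip(4,-15,22)=4, clip(9,-15,22)=9, clip(17,-15,22)=17, clip(20,-15,22)=20 -> [4, 9, 17, 20]
Stage 4 (AMPLIFY 3): 4*3=12, 9*3=27, 17*3=51, 20*3=60 -> [12, 27, 51, 60]

Answer: 12 27 51 60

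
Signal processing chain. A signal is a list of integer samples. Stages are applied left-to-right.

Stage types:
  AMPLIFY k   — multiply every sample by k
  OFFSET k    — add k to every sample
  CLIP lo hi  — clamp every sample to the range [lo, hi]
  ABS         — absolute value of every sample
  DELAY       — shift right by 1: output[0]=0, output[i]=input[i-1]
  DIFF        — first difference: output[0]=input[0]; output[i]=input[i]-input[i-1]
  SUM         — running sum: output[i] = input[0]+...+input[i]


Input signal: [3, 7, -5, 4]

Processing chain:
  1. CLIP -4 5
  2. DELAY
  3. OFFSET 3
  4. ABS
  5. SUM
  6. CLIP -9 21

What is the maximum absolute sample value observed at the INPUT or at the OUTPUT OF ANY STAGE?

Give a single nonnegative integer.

Answer: 18

Derivation:
Input: [3, 7, -5, 4] (max |s|=7)
Stage 1 (CLIP -4 5): clip(3,-4,5)=3, clip(7,-4,5)=5, clip(-5,-4,5)=-4, clip(4,-4,5)=4 -> [3, 5, -4, 4] (max |s|=5)
Stage 2 (DELAY): [0, 3, 5, -4] = [0, 3, 5, -4] -> [0, 3, 5, -4] (max |s|=5)
Stage 3 (OFFSET 3): 0+3=3, 3+3=6, 5+3=8, -4+3=-1 -> [3, 6, 8, -1] (max |s|=8)
Stage 4 (ABS): |3|=3, |6|=6, |8|=8, |-1|=1 -> [3, 6, 8, 1] (max |s|=8)
Stage 5 (SUM): sum[0..0]=3, sum[0..1]=9, sum[0..2]=17, sum[0..3]=18 -> [3, 9, 17, 18] (max |s|=18)
Stage 6 (CLIP -9 21): clip(3,-9,21)=3, clip(9,-9,21)=9, clip(17,-9,21)=17, clip(18,-9,21)=18 -> [3, 9, 17, 18] (max |s|=18)
Overall max amplitude: 18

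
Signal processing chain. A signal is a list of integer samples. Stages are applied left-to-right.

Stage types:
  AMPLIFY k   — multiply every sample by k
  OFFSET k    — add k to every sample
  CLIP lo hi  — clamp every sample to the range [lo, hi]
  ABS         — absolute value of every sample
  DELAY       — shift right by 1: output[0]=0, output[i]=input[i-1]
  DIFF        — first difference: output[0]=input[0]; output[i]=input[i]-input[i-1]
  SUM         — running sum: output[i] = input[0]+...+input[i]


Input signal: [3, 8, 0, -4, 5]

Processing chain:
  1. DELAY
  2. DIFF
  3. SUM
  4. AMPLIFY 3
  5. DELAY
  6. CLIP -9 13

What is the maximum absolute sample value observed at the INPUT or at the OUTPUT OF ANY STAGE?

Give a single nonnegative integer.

Input: [3, 8, 0, -4, 5] (max |s|=8)
Stage 1 (DELAY): [0, 3, 8, 0, -4] = [0, 3, 8, 0, -4] -> [0, 3, 8, 0, -4] (max |s|=8)
Stage 2 (DIFF): s[0]=0, 3-0=3, 8-3=5, 0-8=-8, -4-0=-4 -> [0, 3, 5, -8, -4] (max |s|=8)
Stage 3 (SUM): sum[0..0]=0, sum[0..1]=3, sum[0..2]=8, sum[0..3]=0, sum[0..4]=-4 -> [0, 3, 8, 0, -4] (max |s|=8)
Stage 4 (AMPLIFY 3): 0*3=0, 3*3=9, 8*3=24, 0*3=0, -4*3=-12 -> [0, 9, 24, 0, -12] (max |s|=24)
Stage 5 (DELAY): [0, 0, 9, 24, 0] = [0, 0, 9, 24, 0] -> [0, 0, 9, 24, 0] (max |s|=24)
Stage 6 (CLIP -9 13): clip(0,-9,13)=0, clip(0,-9,13)=0, clip(9,-9,13)=9, clip(24,-9,13)=13, clip(0,-9,13)=0 -> [0, 0, 9, 13, 0] (max |s|=13)
Overall max amplitude: 24

Answer: 24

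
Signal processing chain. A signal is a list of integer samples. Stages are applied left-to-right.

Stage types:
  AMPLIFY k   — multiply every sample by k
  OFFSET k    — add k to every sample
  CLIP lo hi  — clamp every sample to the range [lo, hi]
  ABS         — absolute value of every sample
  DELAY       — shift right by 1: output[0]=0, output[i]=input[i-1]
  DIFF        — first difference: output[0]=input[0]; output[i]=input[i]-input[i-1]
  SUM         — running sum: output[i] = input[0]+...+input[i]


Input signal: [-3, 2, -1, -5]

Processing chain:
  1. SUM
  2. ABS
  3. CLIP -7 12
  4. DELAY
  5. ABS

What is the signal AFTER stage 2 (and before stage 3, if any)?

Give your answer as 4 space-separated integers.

Answer: 3 1 2 7

Derivation:
Input: [-3, 2, -1, -5]
Stage 1 (SUM): sum[0..0]=-3, sum[0..1]=-1, sum[0..2]=-2, sum[0..3]=-7 -> [-3, -1, -2, -7]
Stage 2 (ABS): |-3|=3, |-1|=1, |-2|=2, |-7|=7 -> [3, 1, 2, 7]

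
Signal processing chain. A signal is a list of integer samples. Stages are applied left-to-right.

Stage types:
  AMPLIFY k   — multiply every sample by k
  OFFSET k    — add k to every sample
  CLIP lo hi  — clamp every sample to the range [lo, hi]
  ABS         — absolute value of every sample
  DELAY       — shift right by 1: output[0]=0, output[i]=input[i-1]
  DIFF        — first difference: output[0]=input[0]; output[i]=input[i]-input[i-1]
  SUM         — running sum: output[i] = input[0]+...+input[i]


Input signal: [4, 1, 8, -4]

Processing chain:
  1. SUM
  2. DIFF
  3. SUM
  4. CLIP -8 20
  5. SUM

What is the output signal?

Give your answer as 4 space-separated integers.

Answer: 4 9 22 31

Derivation:
Input: [4, 1, 8, -4]
Stage 1 (SUM): sum[0..0]=4, sum[0..1]=5, sum[0..2]=13, sum[0..3]=9 -> [4, 5, 13, 9]
Stage 2 (DIFF): s[0]=4, 5-4=1, 13-5=8, 9-13=-4 -> [4, 1, 8, -4]
Stage 3 (SUM): sum[0..0]=4, sum[0..1]=5, sum[0..2]=13, sum[0..3]=9 -> [4, 5, 13, 9]
Stage 4 (CLIP -8 20): clip(4,-8,20)=4, clip(5,-8,20)=5, clip(13,-8,20)=13, clip(9,-8,20)=9 -> [4, 5, 13, 9]
Stage 5 (SUM): sum[0..0]=4, sum[0..1]=9, sum[0..2]=22, sum[0..3]=31 -> [4, 9, 22, 31]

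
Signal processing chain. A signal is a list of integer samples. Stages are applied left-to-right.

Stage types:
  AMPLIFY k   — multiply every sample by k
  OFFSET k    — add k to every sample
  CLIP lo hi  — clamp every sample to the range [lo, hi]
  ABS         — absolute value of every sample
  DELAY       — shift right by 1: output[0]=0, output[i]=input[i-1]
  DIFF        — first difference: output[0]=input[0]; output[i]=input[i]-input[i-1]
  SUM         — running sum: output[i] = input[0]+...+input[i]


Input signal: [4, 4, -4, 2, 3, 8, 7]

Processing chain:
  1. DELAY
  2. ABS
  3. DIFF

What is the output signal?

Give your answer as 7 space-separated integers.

Answer: 0 4 0 0 -2 1 5

Derivation:
Input: [4, 4, -4, 2, 3, 8, 7]
Stage 1 (DELAY): [0, 4, 4, -4, 2, 3, 8] = [0, 4, 4, -4, 2, 3, 8] -> [0, 4, 4, -4, 2, 3, 8]
Stage 2 (ABS): |0|=0, |4|=4, |4|=4, |-4|=4, |2|=2, |3|=3, |8|=8 -> [0, 4, 4, 4, 2, 3, 8]
Stage 3 (DIFF): s[0]=0, 4-0=4, 4-4=0, 4-4=0, 2-4=-2, 3-2=1, 8-3=5 -> [0, 4, 0, 0, -2, 1, 5]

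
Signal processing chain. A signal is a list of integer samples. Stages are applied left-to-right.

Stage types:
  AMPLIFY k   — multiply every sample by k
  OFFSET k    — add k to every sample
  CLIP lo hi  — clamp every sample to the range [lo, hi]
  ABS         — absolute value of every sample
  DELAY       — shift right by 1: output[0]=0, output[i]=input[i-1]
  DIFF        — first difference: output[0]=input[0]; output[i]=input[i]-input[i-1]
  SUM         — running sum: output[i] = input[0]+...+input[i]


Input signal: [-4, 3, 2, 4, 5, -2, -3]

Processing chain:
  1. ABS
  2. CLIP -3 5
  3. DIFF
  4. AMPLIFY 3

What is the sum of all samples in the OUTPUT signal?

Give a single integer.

Input: [-4, 3, 2, 4, 5, -2, -3]
Stage 1 (ABS): |-4|=4, |3|=3, |2|=2, |4|=4, |5|=5, |-2|=2, |-3|=3 -> [4, 3, 2, 4, 5, 2, 3]
Stage 2 (CLIP -3 5): clip(4,-3,5)=4, clip(3,-3,5)=3, clip(2,-3,5)=2, clip(4,-3,5)=4, clip(5,-3,5)=5, clip(2,-3,5)=2, clip(3,-3,5)=3 -> [4, 3, 2, 4, 5, 2, 3]
Stage 3 (DIFF): s[0]=4, 3-4=-1, 2-3=-1, 4-2=2, 5-4=1, 2-5=-3, 3-2=1 -> [4, -1, -1, 2, 1, -3, 1]
Stage 4 (AMPLIFY 3): 4*3=12, -1*3=-3, -1*3=-3, 2*3=6, 1*3=3, -3*3=-9, 1*3=3 -> [12, -3, -3, 6, 3, -9, 3]
Output sum: 9

Answer: 9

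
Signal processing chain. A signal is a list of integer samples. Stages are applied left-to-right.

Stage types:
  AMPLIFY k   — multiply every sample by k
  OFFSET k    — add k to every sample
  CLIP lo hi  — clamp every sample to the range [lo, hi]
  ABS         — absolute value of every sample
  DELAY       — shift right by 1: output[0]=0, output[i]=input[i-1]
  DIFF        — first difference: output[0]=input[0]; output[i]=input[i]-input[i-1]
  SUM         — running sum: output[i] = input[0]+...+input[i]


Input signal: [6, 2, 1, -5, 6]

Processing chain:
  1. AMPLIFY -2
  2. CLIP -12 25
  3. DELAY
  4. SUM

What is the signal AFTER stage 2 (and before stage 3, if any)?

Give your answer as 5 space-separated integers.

Input: [6, 2, 1, -5, 6]
Stage 1 (AMPLIFY -2): 6*-2=-12, 2*-2=-4, 1*-2=-2, -5*-2=10, 6*-2=-12 -> [-12, -4, -2, 10, -12]
Stage 2 (CLIP -12 25): clip(-12,-12,25)=-12, clip(-4,-12,25)=-4, clip(-2,-12,25)=-2, clip(10,-12,25)=10, clip(-12,-12,25)=-12 -> [-12, -4, -2, 10, -12]

Answer: -12 -4 -2 10 -12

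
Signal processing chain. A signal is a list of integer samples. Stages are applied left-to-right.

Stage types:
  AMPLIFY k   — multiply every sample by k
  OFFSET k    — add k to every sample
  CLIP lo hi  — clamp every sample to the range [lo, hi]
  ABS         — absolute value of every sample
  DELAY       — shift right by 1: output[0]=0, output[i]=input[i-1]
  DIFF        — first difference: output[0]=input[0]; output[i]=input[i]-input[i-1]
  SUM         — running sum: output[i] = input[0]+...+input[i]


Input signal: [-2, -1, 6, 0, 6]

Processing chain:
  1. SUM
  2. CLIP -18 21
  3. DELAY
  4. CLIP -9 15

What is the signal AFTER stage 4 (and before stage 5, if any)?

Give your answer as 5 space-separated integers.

Input: [-2, -1, 6, 0, 6]
Stage 1 (SUM): sum[0..0]=-2, sum[0..1]=-3, sum[0..2]=3, sum[0..3]=3, sum[0..4]=9 -> [-2, -3, 3, 3, 9]
Stage 2 (CLIP -18 21): clip(-2,-18,21)=-2, clip(-3,-18,21)=-3, clip(3,-18,21)=3, clip(3,-18,21)=3, clip(9,-18,21)=9 -> [-2, -3, 3, 3, 9]
Stage 3 (DELAY): [0, -2, -3, 3, 3] = [0, -2, -3, 3, 3] -> [0, -2, -3, 3, 3]
Stage 4 (CLIP -9 15): clip(0,-9,15)=0, clip(-2,-9,15)=-2, clip(-3,-9,15)=-3, clip(3,-9,15)=3, clip(3,-9,15)=3 -> [0, -2, -3, 3, 3]

Answer: 0 -2 -3 3 3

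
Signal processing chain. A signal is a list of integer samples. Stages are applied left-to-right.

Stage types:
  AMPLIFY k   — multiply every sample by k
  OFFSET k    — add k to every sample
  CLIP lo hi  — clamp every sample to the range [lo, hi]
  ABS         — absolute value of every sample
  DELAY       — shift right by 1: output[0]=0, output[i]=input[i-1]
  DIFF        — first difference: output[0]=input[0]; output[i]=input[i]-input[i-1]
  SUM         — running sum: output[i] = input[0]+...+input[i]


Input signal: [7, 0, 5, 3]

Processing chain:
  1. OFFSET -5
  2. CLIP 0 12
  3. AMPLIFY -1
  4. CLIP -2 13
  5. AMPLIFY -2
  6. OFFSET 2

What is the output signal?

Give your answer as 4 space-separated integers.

Input: [7, 0, 5, 3]
Stage 1 (OFFSET -5): 7+-5=2, 0+-5=-5, 5+-5=0, 3+-5=-2 -> [2, -5, 0, -2]
Stage 2 (CLIP 0 12): clip(2,0,12)=2, clip(-5,0,12)=0, clip(0,0,12)=0, clip(-2,0,12)=0 -> [2, 0, 0, 0]
Stage 3 (AMPLIFY -1): 2*-1=-2, 0*-1=0, 0*-1=0, 0*-1=0 -> [-2, 0, 0, 0]
Stage 4 (CLIP -2 13): clip(-2,-2,13)=-2, clip(0,-2,13)=0, clip(0,-2,13)=0, clip(0,-2,13)=0 -> [-2, 0, 0, 0]
Stage 5 (AMPLIFY -2): -2*-2=4, 0*-2=0, 0*-2=0, 0*-2=0 -> [4, 0, 0, 0]
Stage 6 (OFFSET 2): 4+2=6, 0+2=2, 0+2=2, 0+2=2 -> [6, 2, 2, 2]

Answer: 6 2 2 2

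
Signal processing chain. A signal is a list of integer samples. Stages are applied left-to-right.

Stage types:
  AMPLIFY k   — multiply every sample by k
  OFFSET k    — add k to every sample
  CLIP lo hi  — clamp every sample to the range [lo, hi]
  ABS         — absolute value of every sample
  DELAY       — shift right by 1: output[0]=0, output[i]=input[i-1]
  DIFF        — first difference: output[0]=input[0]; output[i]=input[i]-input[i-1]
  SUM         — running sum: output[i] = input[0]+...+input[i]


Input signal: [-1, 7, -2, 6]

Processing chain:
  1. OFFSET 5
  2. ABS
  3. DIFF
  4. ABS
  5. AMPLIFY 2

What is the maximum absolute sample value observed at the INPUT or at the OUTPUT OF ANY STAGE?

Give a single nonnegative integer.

Input: [-1, 7, -2, 6] (max |s|=7)
Stage 1 (OFFSET 5): -1+5=4, 7+5=12, -2+5=3, 6+5=11 -> [4, 12, 3, 11] (max |s|=12)
Stage 2 (ABS): |4|=4, |12|=12, |3|=3, |11|=11 -> [4, 12, 3, 11] (max |s|=12)
Stage 3 (DIFF): s[0]=4, 12-4=8, 3-12=-9, 11-3=8 -> [4, 8, -9, 8] (max |s|=9)
Stage 4 (ABS): |4|=4, |8|=8, |-9|=9, |8|=8 -> [4, 8, 9, 8] (max |s|=9)
Stage 5 (AMPLIFY 2): 4*2=8, 8*2=16, 9*2=18, 8*2=16 -> [8, 16, 18, 16] (max |s|=18)
Overall max amplitude: 18

Answer: 18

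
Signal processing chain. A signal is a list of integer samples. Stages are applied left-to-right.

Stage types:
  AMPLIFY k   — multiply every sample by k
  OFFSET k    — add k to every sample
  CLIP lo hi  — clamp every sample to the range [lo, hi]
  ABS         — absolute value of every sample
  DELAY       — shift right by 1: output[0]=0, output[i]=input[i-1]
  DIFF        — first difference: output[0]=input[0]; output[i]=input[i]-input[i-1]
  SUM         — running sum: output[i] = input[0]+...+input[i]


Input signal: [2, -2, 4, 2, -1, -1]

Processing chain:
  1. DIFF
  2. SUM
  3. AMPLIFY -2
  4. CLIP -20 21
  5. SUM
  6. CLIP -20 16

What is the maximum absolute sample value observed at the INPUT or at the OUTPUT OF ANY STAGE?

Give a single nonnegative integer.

Input: [2, -2, 4, 2, -1, -1] (max |s|=4)
Stage 1 (DIFF): s[0]=2, -2-2=-4, 4--2=6, 2-4=-2, -1-2=-3, -1--1=0 -> [2, -4, 6, -2, -3, 0] (max |s|=6)
Stage 2 (SUM): sum[0..0]=2, sum[0..1]=-2, sum[0..2]=4, sum[0..3]=2, sum[0..4]=-1, sum[0..5]=-1 -> [2, -2, 4, 2, -1, -1] (max |s|=4)
Stage 3 (AMPLIFY -2): 2*-2=-4, -2*-2=4, 4*-2=-8, 2*-2=-4, -1*-2=2, -1*-2=2 -> [-4, 4, -8, -4, 2, 2] (max |s|=8)
Stage 4 (CLIP -20 21): clip(-4,-20,21)=-4, clip(4,-20,21)=4, clip(-8,-20,21)=-8, clip(-4,-20,21)=-4, clip(2,-20,21)=2, clip(2,-20,21)=2 -> [-4, 4, -8, -4, 2, 2] (max |s|=8)
Stage 5 (SUM): sum[0..0]=-4, sum[0..1]=0, sum[0..2]=-8, sum[0..3]=-12, sum[0..4]=-10, sum[0..5]=-8 -> [-4, 0, -8, -12, -10, -8] (max |s|=12)
Stage 6 (CLIP -20 16): clip(-4,-20,16)=-4, clip(0,-20,16)=0, clip(-8,-20,16)=-8, clip(-12,-20,16)=-12, clip(-10,-20,16)=-10, clip(-8,-20,16)=-8 -> [-4, 0, -8, -12, -10, -8] (max |s|=12)
Overall max amplitude: 12

Answer: 12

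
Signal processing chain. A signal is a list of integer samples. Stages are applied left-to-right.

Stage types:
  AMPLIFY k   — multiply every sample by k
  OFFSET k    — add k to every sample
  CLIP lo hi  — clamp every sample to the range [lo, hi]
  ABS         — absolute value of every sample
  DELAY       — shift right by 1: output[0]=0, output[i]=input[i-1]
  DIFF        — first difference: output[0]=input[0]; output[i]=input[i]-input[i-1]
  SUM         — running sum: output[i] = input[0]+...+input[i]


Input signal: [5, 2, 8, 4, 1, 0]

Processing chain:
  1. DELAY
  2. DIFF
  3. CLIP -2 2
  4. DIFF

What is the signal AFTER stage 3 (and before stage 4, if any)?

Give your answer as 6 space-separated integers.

Answer: 0 2 -2 2 -2 -2

Derivation:
Input: [5, 2, 8, 4, 1, 0]
Stage 1 (DELAY): [0, 5, 2, 8, 4, 1] = [0, 5, 2, 8, 4, 1] -> [0, 5, 2, 8, 4, 1]
Stage 2 (DIFF): s[0]=0, 5-0=5, 2-5=-3, 8-2=6, 4-8=-4, 1-4=-3 -> [0, 5, -3, 6, -4, -3]
Stage 3 (CLIP -2 2): clip(0,-2,2)=0, clip(5,-2,2)=2, clip(-3,-2,2)=-2, clip(6,-2,2)=2, clip(-4,-2,2)=-2, clip(-3,-2,2)=-2 -> [0, 2, -2, 2, -2, -2]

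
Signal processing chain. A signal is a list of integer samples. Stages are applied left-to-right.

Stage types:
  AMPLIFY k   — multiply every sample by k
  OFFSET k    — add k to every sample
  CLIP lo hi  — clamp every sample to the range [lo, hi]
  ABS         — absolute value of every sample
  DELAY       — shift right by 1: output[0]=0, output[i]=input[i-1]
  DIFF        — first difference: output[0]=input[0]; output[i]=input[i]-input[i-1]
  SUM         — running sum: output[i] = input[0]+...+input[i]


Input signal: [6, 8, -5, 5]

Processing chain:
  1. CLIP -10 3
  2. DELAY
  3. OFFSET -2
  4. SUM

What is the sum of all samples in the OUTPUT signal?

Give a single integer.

Answer: -10

Derivation:
Input: [6, 8, -5, 5]
Stage 1 (CLIP -10 3): clip(6,-10,3)=3, clip(8,-10,3)=3, clip(-5,-10,3)=-5, clip(5,-10,3)=3 -> [3, 3, -5, 3]
Stage 2 (DELAY): [0, 3, 3, -5] = [0, 3, 3, -5] -> [0, 3, 3, -5]
Stage 3 (OFFSET -2): 0+-2=-2, 3+-2=1, 3+-2=1, -5+-2=-7 -> [-2, 1, 1, -7]
Stage 4 (SUM): sum[0..0]=-2, sum[0..1]=-1, sum[0..2]=0, sum[0..3]=-7 -> [-2, -1, 0, -7]
Output sum: -10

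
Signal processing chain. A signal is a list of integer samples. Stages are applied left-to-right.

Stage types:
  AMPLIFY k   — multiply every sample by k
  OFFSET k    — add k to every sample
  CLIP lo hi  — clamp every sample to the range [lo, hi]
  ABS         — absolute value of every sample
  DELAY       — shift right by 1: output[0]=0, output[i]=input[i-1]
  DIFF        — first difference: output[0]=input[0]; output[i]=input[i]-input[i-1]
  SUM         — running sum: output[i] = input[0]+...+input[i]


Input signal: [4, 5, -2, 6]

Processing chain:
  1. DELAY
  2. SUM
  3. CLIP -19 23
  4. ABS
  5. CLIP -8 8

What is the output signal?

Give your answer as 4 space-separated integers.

Input: [4, 5, -2, 6]
Stage 1 (DELAY): [0, 4, 5, -2] = [0, 4, 5, -2] -> [0, 4, 5, -2]
Stage 2 (SUM): sum[0..0]=0, sum[0..1]=4, sum[0..2]=9, sum[0..3]=7 -> [0, 4, 9, 7]
Stage 3 (CLIP -19 23): clip(0,-19,23)=0, clip(4,-19,23)=4, clip(9,-19,23)=9, clip(7,-19,23)=7 -> [0, 4, 9, 7]
Stage 4 (ABS): |0|=0, |4|=4, |9|=9, |7|=7 -> [0, 4, 9, 7]
Stage 5 (CLIP -8 8): clip(0,-8,8)=0, clip(4,-8,8)=4, clip(9,-8,8)=8, clip(7,-8,8)=7 -> [0, 4, 8, 7]

Answer: 0 4 8 7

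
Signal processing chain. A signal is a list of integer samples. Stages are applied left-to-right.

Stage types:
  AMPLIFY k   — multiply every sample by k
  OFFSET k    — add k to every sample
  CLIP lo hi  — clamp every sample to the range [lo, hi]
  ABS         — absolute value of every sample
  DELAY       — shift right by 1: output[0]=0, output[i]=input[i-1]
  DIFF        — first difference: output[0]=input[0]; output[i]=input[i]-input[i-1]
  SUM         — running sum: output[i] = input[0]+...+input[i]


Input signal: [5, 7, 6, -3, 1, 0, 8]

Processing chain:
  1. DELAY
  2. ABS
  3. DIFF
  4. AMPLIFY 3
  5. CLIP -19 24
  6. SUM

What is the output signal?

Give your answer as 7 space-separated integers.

Answer: 0 15 21 18 9 3 0

Derivation:
Input: [5, 7, 6, -3, 1, 0, 8]
Stage 1 (DELAY): [0, 5, 7, 6, -3, 1, 0] = [0, 5, 7, 6, -3, 1, 0] -> [0, 5, 7, 6, -3, 1, 0]
Stage 2 (ABS): |0|=0, |5|=5, |7|=7, |6|=6, |-3|=3, |1|=1, |0|=0 -> [0, 5, 7, 6, 3, 1, 0]
Stage 3 (DIFF): s[0]=0, 5-0=5, 7-5=2, 6-7=-1, 3-6=-3, 1-3=-2, 0-1=-1 -> [0, 5, 2, -1, -3, -2, -1]
Stage 4 (AMPLIFY 3): 0*3=0, 5*3=15, 2*3=6, -1*3=-3, -3*3=-9, -2*3=-6, -1*3=-3 -> [0, 15, 6, -3, -9, -6, -3]
Stage 5 (CLIP -19 24): clip(0,-19,24)=0, clip(15,-19,24)=15, clip(6,-19,24)=6, clip(-3,-19,24)=-3, clip(-9,-19,24)=-9, clip(-6,-19,24)=-6, clip(-3,-19,24)=-3 -> [0, 15, 6, -3, -9, -6, -3]
Stage 6 (SUM): sum[0..0]=0, sum[0..1]=15, sum[0..2]=21, sum[0..3]=18, sum[0..4]=9, sum[0..5]=3, sum[0..6]=0 -> [0, 15, 21, 18, 9, 3, 0]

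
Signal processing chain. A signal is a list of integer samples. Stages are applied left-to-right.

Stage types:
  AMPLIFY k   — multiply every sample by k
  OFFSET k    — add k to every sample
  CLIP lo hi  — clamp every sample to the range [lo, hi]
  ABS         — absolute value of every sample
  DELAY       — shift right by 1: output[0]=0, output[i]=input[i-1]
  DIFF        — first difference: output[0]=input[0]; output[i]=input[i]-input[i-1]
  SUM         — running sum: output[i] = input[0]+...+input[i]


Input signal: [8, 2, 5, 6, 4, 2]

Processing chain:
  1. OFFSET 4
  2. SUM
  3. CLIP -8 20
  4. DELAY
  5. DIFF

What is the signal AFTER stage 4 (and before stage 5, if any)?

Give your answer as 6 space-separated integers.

Answer: 0 12 18 20 20 20

Derivation:
Input: [8, 2, 5, 6, 4, 2]
Stage 1 (OFFSET 4): 8+4=12, 2+4=6, 5+4=9, 6+4=10, 4+4=8, 2+4=6 -> [12, 6, 9, 10, 8, 6]
Stage 2 (SUM): sum[0..0]=12, sum[0..1]=18, sum[0..2]=27, sum[0..3]=37, sum[0..4]=45, sum[0..5]=51 -> [12, 18, 27, 37, 45, 51]
Stage 3 (CLIP -8 20): clip(12,-8,20)=12, clip(18,-8,20)=18, clip(27,-8,20)=20, clip(37,-8,20)=20, clip(45,-8,20)=20, clip(51,-8,20)=20 -> [12, 18, 20, 20, 20, 20]
Stage 4 (DELAY): [0, 12, 18, 20, 20, 20] = [0, 12, 18, 20, 20, 20] -> [0, 12, 18, 20, 20, 20]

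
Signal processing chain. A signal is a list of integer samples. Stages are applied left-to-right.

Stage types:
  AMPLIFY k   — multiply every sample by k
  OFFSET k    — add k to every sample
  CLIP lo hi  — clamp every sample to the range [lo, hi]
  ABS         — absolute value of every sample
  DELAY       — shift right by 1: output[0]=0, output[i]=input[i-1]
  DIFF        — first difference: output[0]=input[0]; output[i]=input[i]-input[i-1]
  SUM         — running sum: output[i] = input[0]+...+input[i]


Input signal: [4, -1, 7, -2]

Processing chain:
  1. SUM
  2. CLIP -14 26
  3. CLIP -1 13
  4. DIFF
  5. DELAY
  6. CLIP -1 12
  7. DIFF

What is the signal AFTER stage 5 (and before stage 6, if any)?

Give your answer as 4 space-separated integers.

Input: [4, -1, 7, -2]
Stage 1 (SUM): sum[0..0]=4, sum[0..1]=3, sum[0..2]=10, sum[0..3]=8 -> [4, 3, 10, 8]
Stage 2 (CLIP -14 26): clip(4,-14,26)=4, clip(3,-14,26)=3, clip(10,-14,26)=10, clip(8,-14,26)=8 -> [4, 3, 10, 8]
Stage 3 (CLIP -1 13): clip(4,-1,13)=4, clip(3,-1,13)=3, clip(10,-1,13)=10, clip(8,-1,13)=8 -> [4, 3, 10, 8]
Stage 4 (DIFF): s[0]=4, 3-4=-1, 10-3=7, 8-10=-2 -> [4, -1, 7, -2]
Stage 5 (DELAY): [0, 4, -1, 7] = [0, 4, -1, 7] -> [0, 4, -1, 7]

Answer: 0 4 -1 7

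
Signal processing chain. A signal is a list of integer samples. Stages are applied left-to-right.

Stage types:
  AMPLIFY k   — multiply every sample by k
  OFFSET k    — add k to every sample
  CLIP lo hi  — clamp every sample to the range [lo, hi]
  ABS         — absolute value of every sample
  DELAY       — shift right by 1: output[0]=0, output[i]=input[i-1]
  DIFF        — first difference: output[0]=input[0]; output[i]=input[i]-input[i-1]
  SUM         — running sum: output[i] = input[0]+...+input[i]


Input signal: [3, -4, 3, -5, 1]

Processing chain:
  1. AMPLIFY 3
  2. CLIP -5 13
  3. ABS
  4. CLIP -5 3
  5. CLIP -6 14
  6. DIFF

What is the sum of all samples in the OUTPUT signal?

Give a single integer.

Answer: 3

Derivation:
Input: [3, -4, 3, -5, 1]
Stage 1 (AMPLIFY 3): 3*3=9, -4*3=-12, 3*3=9, -5*3=-15, 1*3=3 -> [9, -12, 9, -15, 3]
Stage 2 (CLIP -5 13): clip(9,-5,13)=9, clip(-12,-5,13)=-5, clip(9,-5,13)=9, clip(-15,-5,13)=-5, clip(3,-5,13)=3 -> [9, -5, 9, -5, 3]
Stage 3 (ABS): |9|=9, |-5|=5, |9|=9, |-5|=5, |3|=3 -> [9, 5, 9, 5, 3]
Stage 4 (CLIP -5 3): clip(9,-5,3)=3, clip(5,-5,3)=3, clip(9,-5,3)=3, clip(5,-5,3)=3, clip(3,-5,3)=3 -> [3, 3, 3, 3, 3]
Stage 5 (CLIP -6 14): clip(3,-6,14)=3, clip(3,-6,14)=3, clip(3,-6,14)=3, clip(3,-6,14)=3, clip(3,-6,14)=3 -> [3, 3, 3, 3, 3]
Stage 6 (DIFF): s[0]=3, 3-3=0, 3-3=0, 3-3=0, 3-3=0 -> [3, 0, 0, 0, 0]
Output sum: 3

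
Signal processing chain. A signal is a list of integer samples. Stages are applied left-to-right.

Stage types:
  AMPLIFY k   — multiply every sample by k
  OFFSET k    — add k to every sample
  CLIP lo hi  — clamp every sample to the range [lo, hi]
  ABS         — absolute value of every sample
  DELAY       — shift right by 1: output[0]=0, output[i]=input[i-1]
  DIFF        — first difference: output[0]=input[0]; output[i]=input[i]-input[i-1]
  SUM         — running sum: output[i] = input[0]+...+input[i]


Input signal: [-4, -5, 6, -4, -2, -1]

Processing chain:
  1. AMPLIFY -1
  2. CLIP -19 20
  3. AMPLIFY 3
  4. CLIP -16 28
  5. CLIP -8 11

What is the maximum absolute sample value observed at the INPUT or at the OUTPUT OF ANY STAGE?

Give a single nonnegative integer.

Answer: 18

Derivation:
Input: [-4, -5, 6, -4, -2, -1] (max |s|=6)
Stage 1 (AMPLIFY -1): -4*-1=4, -5*-1=5, 6*-1=-6, -4*-1=4, -2*-1=2, -1*-1=1 -> [4, 5, -6, 4, 2, 1] (max |s|=6)
Stage 2 (CLIP -19 20): clip(4,-19,20)=4, clip(5,-19,20)=5, clip(-6,-19,20)=-6, clip(4,-19,20)=4, clip(2,-19,20)=2, clip(1,-19,20)=1 -> [4, 5, -6, 4, 2, 1] (max |s|=6)
Stage 3 (AMPLIFY 3): 4*3=12, 5*3=15, -6*3=-18, 4*3=12, 2*3=6, 1*3=3 -> [12, 15, -18, 12, 6, 3] (max |s|=18)
Stage 4 (CLIP -16 28): clip(12,-16,28)=12, clip(15,-16,28)=15, clip(-18,-16,28)=-16, clip(12,-16,28)=12, clip(6,-16,28)=6, clip(3,-16,28)=3 -> [12, 15, -16, 12, 6, 3] (max |s|=16)
Stage 5 (CLIP -8 11): clip(12,-8,11)=11, clip(15,-8,11)=11, clip(-16,-8,11)=-8, clip(12,-8,11)=11, clip(6,-8,11)=6, clip(3,-8,11)=3 -> [11, 11, -8, 11, 6, 3] (max |s|=11)
Overall max amplitude: 18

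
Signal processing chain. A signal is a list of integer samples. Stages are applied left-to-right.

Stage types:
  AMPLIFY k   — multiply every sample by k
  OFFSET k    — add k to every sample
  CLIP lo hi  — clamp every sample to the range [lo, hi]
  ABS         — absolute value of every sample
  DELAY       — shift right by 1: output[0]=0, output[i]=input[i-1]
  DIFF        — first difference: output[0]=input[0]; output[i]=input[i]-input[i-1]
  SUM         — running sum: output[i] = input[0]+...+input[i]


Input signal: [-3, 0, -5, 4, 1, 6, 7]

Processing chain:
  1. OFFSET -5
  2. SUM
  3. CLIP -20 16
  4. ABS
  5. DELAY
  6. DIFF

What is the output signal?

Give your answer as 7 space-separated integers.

Input: [-3, 0, -5, 4, 1, 6, 7]
Stage 1 (OFFSET -5): -3+-5=-8, 0+-5=-5, -5+-5=-10, 4+-5=-1, 1+-5=-4, 6+-5=1, 7+-5=2 -> [-8, -5, -10, -1, -4, 1, 2]
Stage 2 (SUM): sum[0..0]=-8, sum[0..1]=-13, sum[0..2]=-23, sum[0..3]=-24, sum[0..4]=-28, sum[0..5]=-27, sum[0..6]=-25 -> [-8, -13, -23, -24, -28, -27, -25]
Stage 3 (CLIP -20 16): clip(-8,-20,16)=-8, clip(-13,-20,16)=-13, clip(-23,-20,16)=-20, clip(-24,-20,16)=-20, clip(-28,-20,16)=-20, clip(-27,-20,16)=-20, clip(-25,-20,16)=-20 -> [-8, -13, -20, -20, -20, -20, -20]
Stage 4 (ABS): |-8|=8, |-13|=13, |-20|=20, |-20|=20, |-20|=20, |-20|=20, |-20|=20 -> [8, 13, 20, 20, 20, 20, 20]
Stage 5 (DELAY): [0, 8, 13, 20, 20, 20, 20] = [0, 8, 13, 20, 20, 20, 20] -> [0, 8, 13, 20, 20, 20, 20]
Stage 6 (DIFF): s[0]=0, 8-0=8, 13-8=5, 20-13=7, 20-20=0, 20-20=0, 20-20=0 -> [0, 8, 5, 7, 0, 0, 0]

Answer: 0 8 5 7 0 0 0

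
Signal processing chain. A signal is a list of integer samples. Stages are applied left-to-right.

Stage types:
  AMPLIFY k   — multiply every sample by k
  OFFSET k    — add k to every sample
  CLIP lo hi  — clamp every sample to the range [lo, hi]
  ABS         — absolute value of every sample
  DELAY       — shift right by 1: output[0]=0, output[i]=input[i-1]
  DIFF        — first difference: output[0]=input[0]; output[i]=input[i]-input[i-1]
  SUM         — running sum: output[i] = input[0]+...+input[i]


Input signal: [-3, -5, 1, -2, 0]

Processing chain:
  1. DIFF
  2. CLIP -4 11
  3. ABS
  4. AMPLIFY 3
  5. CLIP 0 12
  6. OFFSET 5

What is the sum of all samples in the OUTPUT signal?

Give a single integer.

Answer: 67

Derivation:
Input: [-3, -5, 1, -2, 0]
Stage 1 (DIFF): s[0]=-3, -5--3=-2, 1--5=6, -2-1=-3, 0--2=2 -> [-3, -2, 6, -3, 2]
Stage 2 (CLIP -4 11): clip(-3,-4,11)=-3, clip(-2,-4,11)=-2, clip(6,-4,11)=6, clip(-3,-4,11)=-3, clip(2,-4,11)=2 -> [-3, -2, 6, -3, 2]
Stage 3 (ABS): |-3|=3, |-2|=2, |6|=6, |-3|=3, |2|=2 -> [3, 2, 6, 3, 2]
Stage 4 (AMPLIFY 3): 3*3=9, 2*3=6, 6*3=18, 3*3=9, 2*3=6 -> [9, 6, 18, 9, 6]
Stage 5 (CLIP 0 12): clip(9,0,12)=9, clip(6,0,12)=6, clip(18,0,12)=12, clip(9,0,12)=9, clip(6,0,12)=6 -> [9, 6, 12, 9, 6]
Stage 6 (OFFSET 5): 9+5=14, 6+5=11, 12+5=17, 9+5=14, 6+5=11 -> [14, 11, 17, 14, 11]
Output sum: 67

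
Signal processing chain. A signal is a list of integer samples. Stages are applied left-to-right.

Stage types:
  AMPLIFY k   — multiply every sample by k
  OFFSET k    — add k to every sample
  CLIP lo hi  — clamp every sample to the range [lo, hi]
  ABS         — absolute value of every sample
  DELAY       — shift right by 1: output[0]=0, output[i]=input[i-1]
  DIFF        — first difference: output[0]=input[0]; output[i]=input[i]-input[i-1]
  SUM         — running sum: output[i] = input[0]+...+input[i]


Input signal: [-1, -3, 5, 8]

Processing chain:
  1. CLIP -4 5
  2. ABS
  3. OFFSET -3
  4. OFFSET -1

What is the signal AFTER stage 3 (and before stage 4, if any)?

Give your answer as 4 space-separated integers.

Answer: -2 0 2 2

Derivation:
Input: [-1, -3, 5, 8]
Stage 1 (CLIP -4 5): clip(-1,-4,5)=-1, clip(-3,-4,5)=-3, clip(5,-4,5)=5, clip(8,-4,5)=5 -> [-1, -3, 5, 5]
Stage 2 (ABS): |-1|=1, |-3|=3, |5|=5, |5|=5 -> [1, 3, 5, 5]
Stage 3 (OFFSET -3): 1+-3=-2, 3+-3=0, 5+-3=2, 5+-3=2 -> [-2, 0, 2, 2]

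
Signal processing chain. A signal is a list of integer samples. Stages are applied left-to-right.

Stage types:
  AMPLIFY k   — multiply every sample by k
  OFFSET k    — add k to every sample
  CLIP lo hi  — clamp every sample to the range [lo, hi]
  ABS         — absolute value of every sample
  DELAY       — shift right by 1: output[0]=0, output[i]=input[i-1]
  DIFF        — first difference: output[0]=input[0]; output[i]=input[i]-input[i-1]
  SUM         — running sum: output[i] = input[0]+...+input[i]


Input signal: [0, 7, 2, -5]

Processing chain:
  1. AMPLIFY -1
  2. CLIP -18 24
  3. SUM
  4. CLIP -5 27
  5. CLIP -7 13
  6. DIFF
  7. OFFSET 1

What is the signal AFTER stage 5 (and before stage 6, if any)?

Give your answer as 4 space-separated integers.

Answer: 0 -5 -5 -4

Derivation:
Input: [0, 7, 2, -5]
Stage 1 (AMPLIFY -1): 0*-1=0, 7*-1=-7, 2*-1=-2, -5*-1=5 -> [0, -7, -2, 5]
Stage 2 (CLIP -18 24): clip(0,-18,24)=0, clip(-7,-18,24)=-7, clip(-2,-18,24)=-2, clip(5,-18,24)=5 -> [0, -7, -2, 5]
Stage 3 (SUM): sum[0..0]=0, sum[0..1]=-7, sum[0..2]=-9, sum[0..3]=-4 -> [0, -7, -9, -4]
Stage 4 (CLIP -5 27): clip(0,-5,27)=0, clip(-7,-5,27)=-5, clip(-9,-5,27)=-5, clip(-4,-5,27)=-4 -> [0, -5, -5, -4]
Stage 5 (CLIP -7 13): clip(0,-7,13)=0, clip(-5,-7,13)=-5, clip(-5,-7,13)=-5, clip(-4,-7,13)=-4 -> [0, -5, -5, -4]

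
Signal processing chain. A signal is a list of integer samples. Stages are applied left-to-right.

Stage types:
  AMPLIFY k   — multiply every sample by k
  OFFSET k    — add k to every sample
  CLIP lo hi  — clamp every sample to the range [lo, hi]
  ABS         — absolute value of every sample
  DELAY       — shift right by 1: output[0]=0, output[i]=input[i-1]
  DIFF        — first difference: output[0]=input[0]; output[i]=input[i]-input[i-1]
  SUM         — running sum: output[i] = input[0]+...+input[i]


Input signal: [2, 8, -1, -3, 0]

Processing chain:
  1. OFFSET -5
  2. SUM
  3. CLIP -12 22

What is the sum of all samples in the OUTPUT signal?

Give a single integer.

Answer: -33

Derivation:
Input: [2, 8, -1, -3, 0]
Stage 1 (OFFSET -5): 2+-5=-3, 8+-5=3, -1+-5=-6, -3+-5=-8, 0+-5=-5 -> [-3, 3, -6, -8, -5]
Stage 2 (SUM): sum[0..0]=-3, sum[0..1]=0, sum[0..2]=-6, sum[0..3]=-14, sum[0..4]=-19 -> [-3, 0, -6, -14, -19]
Stage 3 (CLIP -12 22): clip(-3,-12,22)=-3, clip(0,-12,22)=0, clip(-6,-12,22)=-6, clip(-14,-12,22)=-12, clip(-19,-12,22)=-12 -> [-3, 0, -6, -12, -12]
Output sum: -33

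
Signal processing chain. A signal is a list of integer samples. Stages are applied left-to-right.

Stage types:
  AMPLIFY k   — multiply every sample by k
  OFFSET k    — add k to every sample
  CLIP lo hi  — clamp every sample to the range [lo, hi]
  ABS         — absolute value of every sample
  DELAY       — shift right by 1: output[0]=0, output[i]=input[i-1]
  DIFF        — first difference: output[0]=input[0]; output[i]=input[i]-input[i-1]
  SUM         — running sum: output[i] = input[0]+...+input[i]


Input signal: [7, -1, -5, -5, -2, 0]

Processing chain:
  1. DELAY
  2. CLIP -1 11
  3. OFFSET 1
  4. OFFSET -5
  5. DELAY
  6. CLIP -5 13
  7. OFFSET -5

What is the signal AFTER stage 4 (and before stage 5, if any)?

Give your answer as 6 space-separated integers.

Answer: -4 3 -5 -5 -5 -5

Derivation:
Input: [7, -1, -5, -5, -2, 0]
Stage 1 (DELAY): [0, 7, -1, -5, -5, -2] = [0, 7, -1, -5, -5, -2] -> [0, 7, -1, -5, -5, -2]
Stage 2 (CLIP -1 11): clip(0,-1,11)=0, clip(7,-1,11)=7, clip(-1,-1,11)=-1, clip(-5,-1,11)=-1, clip(-5,-1,11)=-1, clip(-2,-1,11)=-1 -> [0, 7, -1, -1, -1, -1]
Stage 3 (OFFSET 1): 0+1=1, 7+1=8, -1+1=0, -1+1=0, -1+1=0, -1+1=0 -> [1, 8, 0, 0, 0, 0]
Stage 4 (OFFSET -5): 1+-5=-4, 8+-5=3, 0+-5=-5, 0+-5=-5, 0+-5=-5, 0+-5=-5 -> [-4, 3, -5, -5, -5, -5]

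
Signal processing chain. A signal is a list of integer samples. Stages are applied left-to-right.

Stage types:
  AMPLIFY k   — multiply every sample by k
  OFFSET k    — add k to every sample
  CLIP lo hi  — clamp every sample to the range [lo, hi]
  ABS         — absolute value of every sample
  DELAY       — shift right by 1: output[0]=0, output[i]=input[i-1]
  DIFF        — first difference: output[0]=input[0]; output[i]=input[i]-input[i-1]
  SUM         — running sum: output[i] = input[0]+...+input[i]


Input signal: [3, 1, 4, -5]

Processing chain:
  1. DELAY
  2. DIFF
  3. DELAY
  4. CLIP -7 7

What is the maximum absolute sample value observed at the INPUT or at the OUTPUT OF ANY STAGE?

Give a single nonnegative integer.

Input: [3, 1, 4, -5] (max |s|=5)
Stage 1 (DELAY): [0, 3, 1, 4] = [0, 3, 1, 4] -> [0, 3, 1, 4] (max |s|=4)
Stage 2 (DIFF): s[0]=0, 3-0=3, 1-3=-2, 4-1=3 -> [0, 3, -2, 3] (max |s|=3)
Stage 3 (DELAY): [0, 0, 3, -2] = [0, 0, 3, -2] -> [0, 0, 3, -2] (max |s|=3)
Stage 4 (CLIP -7 7): clip(0,-7,7)=0, clip(0,-7,7)=0, clip(3,-7,7)=3, clip(-2,-7,7)=-2 -> [0, 0, 3, -2] (max |s|=3)
Overall max amplitude: 5

Answer: 5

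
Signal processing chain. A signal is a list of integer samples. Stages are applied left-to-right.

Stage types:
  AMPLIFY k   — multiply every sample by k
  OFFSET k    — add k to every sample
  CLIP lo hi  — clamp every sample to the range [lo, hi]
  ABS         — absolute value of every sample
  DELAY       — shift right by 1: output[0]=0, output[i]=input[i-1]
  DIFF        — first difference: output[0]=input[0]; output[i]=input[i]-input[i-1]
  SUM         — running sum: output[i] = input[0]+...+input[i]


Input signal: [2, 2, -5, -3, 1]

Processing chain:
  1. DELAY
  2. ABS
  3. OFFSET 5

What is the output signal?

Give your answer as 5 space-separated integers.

Answer: 5 7 7 10 8

Derivation:
Input: [2, 2, -5, -3, 1]
Stage 1 (DELAY): [0, 2, 2, -5, -3] = [0, 2, 2, -5, -3] -> [0, 2, 2, -5, -3]
Stage 2 (ABS): |0|=0, |2|=2, |2|=2, |-5|=5, |-3|=3 -> [0, 2, 2, 5, 3]
Stage 3 (OFFSET 5): 0+5=5, 2+5=7, 2+5=7, 5+5=10, 3+5=8 -> [5, 7, 7, 10, 8]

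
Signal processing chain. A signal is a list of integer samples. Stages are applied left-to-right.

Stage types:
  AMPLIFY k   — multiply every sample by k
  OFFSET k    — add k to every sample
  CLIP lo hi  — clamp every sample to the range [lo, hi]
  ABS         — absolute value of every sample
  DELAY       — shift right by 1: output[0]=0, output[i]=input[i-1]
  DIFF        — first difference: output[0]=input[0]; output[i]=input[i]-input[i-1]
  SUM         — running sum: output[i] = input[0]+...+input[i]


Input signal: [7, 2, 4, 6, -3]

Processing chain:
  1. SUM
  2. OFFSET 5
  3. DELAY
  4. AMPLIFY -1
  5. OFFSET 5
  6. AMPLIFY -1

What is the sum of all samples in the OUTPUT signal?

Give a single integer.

Answer: 43

Derivation:
Input: [7, 2, 4, 6, -3]
Stage 1 (SUM): sum[0..0]=7, sum[0..1]=9, sum[0..2]=13, sum[0..3]=19, sum[0..4]=16 -> [7, 9, 13, 19, 16]
Stage 2 (OFFSET 5): 7+5=12, 9+5=14, 13+5=18, 19+5=24, 16+5=21 -> [12, 14, 18, 24, 21]
Stage 3 (DELAY): [0, 12, 14, 18, 24] = [0, 12, 14, 18, 24] -> [0, 12, 14, 18, 24]
Stage 4 (AMPLIFY -1): 0*-1=0, 12*-1=-12, 14*-1=-14, 18*-1=-18, 24*-1=-24 -> [0, -12, -14, -18, -24]
Stage 5 (OFFSET 5): 0+5=5, -12+5=-7, -14+5=-9, -18+5=-13, -24+5=-19 -> [5, -7, -9, -13, -19]
Stage 6 (AMPLIFY -1): 5*-1=-5, -7*-1=7, -9*-1=9, -13*-1=13, -19*-1=19 -> [-5, 7, 9, 13, 19]
Output sum: 43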